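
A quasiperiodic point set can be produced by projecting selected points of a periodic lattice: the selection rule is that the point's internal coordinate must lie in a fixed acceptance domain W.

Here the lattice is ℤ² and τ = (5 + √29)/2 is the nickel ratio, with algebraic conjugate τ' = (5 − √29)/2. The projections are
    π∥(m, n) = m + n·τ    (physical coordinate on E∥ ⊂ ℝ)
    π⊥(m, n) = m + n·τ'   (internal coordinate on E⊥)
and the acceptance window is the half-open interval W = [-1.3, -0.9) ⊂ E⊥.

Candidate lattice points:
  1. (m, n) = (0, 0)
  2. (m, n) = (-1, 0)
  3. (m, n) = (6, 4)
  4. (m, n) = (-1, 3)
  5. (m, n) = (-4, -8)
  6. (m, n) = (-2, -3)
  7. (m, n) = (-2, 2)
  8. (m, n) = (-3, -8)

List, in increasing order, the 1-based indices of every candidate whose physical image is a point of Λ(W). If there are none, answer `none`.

2

Numerically τ ≈ 5.1926 and τ' = −1/τ ≈ -0.1926.
candidate 1: (m,n)=(0,0) → π∥ = 0+0·τ ≈ 0.0000, π⊥ = 0+0·τ' ≈ 0.0000 ∉ [-1.3, -0.9) ⇒ out
candidate 2: (m,n)=(-1,0) → π∥ = -1+0·τ ≈ -1.0000, π⊥ = -1+0·τ' ≈ -1.0000 ∈ [-1.3, -0.9) ⇒ IN Λ
candidate 3: (m,n)=(6,4) → π∥ = 6+4·τ ≈ 26.7703, π⊥ = 6+4·τ' ≈ 5.2297 ∉ [-1.3, -0.9) ⇒ out
candidate 4: (m,n)=(-1,3) → π∥ = -1+3·τ ≈ 14.5777, π⊥ = -1+3·τ' ≈ -1.5777 ∉ [-1.3, -0.9) ⇒ out
candidate 5: (m,n)=(-4,-8) → π∥ = -4-8·τ ≈ -45.5407, π⊥ = -4-8·τ' ≈ -2.4593 ∉ [-1.3, -0.9) ⇒ out
candidate 6: (m,n)=(-2,-3) → π∥ = -2-3·τ ≈ -17.5777, π⊥ = -2-3·τ' ≈ -1.4223 ∉ [-1.3, -0.9) ⇒ out
candidate 7: (m,n)=(-2,2) → π∥ = -2+2·τ ≈ 8.3852, π⊥ = -2+2·τ' ≈ -2.3852 ∉ [-1.3, -0.9) ⇒ out
candidate 8: (m,n)=(-3,-8) → π∥ = -3-8·τ ≈ -44.5407, π⊥ = -3-8·τ' ≈ -1.4593 ∉ [-1.3, -0.9) ⇒ out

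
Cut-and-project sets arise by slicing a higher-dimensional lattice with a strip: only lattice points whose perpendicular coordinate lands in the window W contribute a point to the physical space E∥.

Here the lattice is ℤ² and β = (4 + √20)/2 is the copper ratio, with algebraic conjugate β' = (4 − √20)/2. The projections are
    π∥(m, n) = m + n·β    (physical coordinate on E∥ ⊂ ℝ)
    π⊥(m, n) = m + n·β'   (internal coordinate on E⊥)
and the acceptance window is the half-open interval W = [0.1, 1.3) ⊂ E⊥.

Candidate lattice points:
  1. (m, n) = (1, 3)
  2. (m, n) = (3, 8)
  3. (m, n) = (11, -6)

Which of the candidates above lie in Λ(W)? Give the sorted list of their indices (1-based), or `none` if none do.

β' = (4−√20)/2 ≈ -0.236068.
candidate 1: (m,n)=(1,3) → π∥ = 1+3·β ≈ 13.708204, π⊥ = 1+3·β' ≈ 0.291796 ∈ [0.1, 1.3) ⇒ IN Λ
candidate 2: (m,n)=(3,8) → π∥ = 3+8·β ≈ 36.888544, π⊥ = 3+8·β' ≈ 1.111456 ∈ [0.1, 1.3) ⇒ IN Λ
candidate 3: (m,n)=(11,-6) → π∥ = 11-6·β ≈ -14.416408, π⊥ = 11-6·β' ≈ 12.416408 ∉ [0.1, 1.3) ⇒ out

1, 2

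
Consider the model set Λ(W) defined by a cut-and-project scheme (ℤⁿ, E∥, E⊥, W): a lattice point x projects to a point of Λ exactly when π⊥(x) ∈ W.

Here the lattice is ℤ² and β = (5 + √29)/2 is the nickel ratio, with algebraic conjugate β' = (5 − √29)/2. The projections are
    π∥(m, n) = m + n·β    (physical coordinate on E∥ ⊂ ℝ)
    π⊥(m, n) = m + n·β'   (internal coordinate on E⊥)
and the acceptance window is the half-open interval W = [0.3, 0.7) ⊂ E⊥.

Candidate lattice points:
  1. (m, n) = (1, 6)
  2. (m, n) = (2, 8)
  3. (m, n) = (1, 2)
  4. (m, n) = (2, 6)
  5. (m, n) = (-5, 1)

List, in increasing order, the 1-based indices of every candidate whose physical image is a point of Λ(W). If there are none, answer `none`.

2, 3

β' = (5−√29)/2 ≈ -0.19258.
candidate 1: (m,n)=(1,6) → π∥ = 1+6·β ≈ 32.15549, π⊥ = 1+6·β' ≈ -0.15549 ∉ [0.3, 0.7) ⇒ out
candidate 2: (m,n)=(2,8) → π∥ = 2+8·β ≈ 43.54066, π⊥ = 2+8·β' ≈ 0.45934 ∈ [0.3, 0.7) ⇒ IN Λ
candidate 3: (m,n)=(1,2) → π∥ = 1+2·β ≈ 11.38516, π⊥ = 1+2·β' ≈ 0.61484 ∈ [0.3, 0.7) ⇒ IN Λ
candidate 4: (m,n)=(2,6) → π∥ = 2+6·β ≈ 33.15549, π⊥ = 2+6·β' ≈ 0.84451 ∉ [0.3, 0.7) ⇒ out
candidate 5: (m,n)=(-5,1) → π∥ = -5+1·β ≈ 0.19258, π⊥ = -5+1·β' ≈ -5.19258 ∉ [0.3, 0.7) ⇒ out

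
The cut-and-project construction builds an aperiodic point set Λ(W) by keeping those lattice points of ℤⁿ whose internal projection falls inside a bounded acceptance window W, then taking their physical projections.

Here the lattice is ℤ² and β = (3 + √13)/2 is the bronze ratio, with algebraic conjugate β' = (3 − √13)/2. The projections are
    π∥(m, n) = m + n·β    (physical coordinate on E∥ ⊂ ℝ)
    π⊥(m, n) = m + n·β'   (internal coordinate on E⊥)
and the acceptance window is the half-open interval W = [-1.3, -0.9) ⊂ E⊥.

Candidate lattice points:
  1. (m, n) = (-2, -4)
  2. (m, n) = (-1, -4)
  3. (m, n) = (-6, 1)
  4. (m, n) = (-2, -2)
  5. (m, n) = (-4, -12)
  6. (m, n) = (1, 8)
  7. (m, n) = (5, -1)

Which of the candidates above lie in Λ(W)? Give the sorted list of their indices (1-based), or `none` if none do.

none

Compute β' = (3−√13)/2 = -0.302776, so π⊥(m,n) = m -0.302776·n.
[1] lift (-2,-4): star map gives -0.788897; window check -1.3 ≤ -0.788897 < -0.9 is false → out
[2] lift (-1,-4): star map gives 0.211103; window check -1.3 ≤ 0.211103 < -0.9 is false → out
[3] lift (-6,1): star map gives -6.302776; window check -1.3 ≤ -6.302776 < -0.9 is false → out
[4] lift (-2,-2): star map gives -1.394449; window check -1.3 ≤ -1.394449 < -0.9 is false → out
[5] lift (-4,-12): star map gives -0.366692; window check -1.3 ≤ -0.366692 < -0.9 is false → out
[6] lift (1,8): star map gives -1.422205; window check -1.3 ≤ -1.422205 < -0.9 is false → out
[7] lift (5,-1): star map gives 5.302776; window check -1.3 ≤ 5.302776 < -0.9 is false → out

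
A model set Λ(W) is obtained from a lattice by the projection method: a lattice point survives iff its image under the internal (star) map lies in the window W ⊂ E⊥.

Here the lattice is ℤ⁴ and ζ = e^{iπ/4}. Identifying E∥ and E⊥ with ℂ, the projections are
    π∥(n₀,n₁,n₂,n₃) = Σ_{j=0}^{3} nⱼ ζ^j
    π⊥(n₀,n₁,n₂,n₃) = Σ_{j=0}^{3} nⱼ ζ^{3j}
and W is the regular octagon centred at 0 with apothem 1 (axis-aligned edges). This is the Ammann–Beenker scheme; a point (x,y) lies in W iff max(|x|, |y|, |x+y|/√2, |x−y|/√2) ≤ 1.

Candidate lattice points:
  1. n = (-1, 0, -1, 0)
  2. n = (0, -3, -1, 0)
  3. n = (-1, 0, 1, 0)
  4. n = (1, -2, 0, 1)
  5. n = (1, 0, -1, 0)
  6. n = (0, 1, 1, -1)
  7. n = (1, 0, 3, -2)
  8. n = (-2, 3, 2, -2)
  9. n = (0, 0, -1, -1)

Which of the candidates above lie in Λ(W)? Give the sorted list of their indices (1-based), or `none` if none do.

9

π⊥(n) = n₀ + n₁ζ³ + n₂ζ⁶ + n₃ζ⁹ where ζ = e^{iπ/4}.
candidate 1: n = (-1, 0, -1, 0) → π⊥ ≈ (-1.00000, +1.00000); max(|x|,|y|,|x±y|/√2) = 1.41421 > 1 ⇒ ∉ W
candidate 2: n = (0, -3, -1, 0) → π⊥ ≈ (+2.12132, -1.12132); max(|x|,|y|,|x±y|/√2) = 2.29289 > 1 ⇒ ∉ W
candidate 3: n = (-1, 0, 1, 0) → π⊥ ≈ (-1.00000, -1.00000); max(|x|,|y|,|x±y|/√2) = 1.41421 > 1 ⇒ ∉ W
candidate 4: n = (1, -2, 0, 1) → π⊥ ≈ (+3.12132, -0.70711); max(|x|,|y|,|x±y|/√2) = 3.12132 > 1 ⇒ ∉ W
candidate 5: n = (1, 0, -1, 0) → π⊥ ≈ (+1.00000, +1.00000); max(|x|,|y|,|x±y|/√2) = 1.41421 > 1 ⇒ ∉ W
candidate 6: n = (0, 1, 1, -1) → π⊥ ≈ (-1.41421, -1.00000); max(|x|,|y|,|x±y|/√2) = 1.70711 > 1 ⇒ ∉ W
candidate 7: n = (1, 0, 3, -2) → π⊥ ≈ (-0.41421, -4.41421); max(|x|,|y|,|x±y|/√2) = 4.41421 > 1 ⇒ ∉ W
candidate 8: n = (-2, 3, 2, -2) → π⊥ ≈ (-5.53553, -1.29289); max(|x|,|y|,|x±y|/√2) = 5.53553 > 1 ⇒ ∉ W
candidate 9: n = (0, 0, -1, -1) → π⊥ ≈ (-0.70711, +0.29289); max(|x|,|y|,|x±y|/√2) = 0.70711 ≤ 1 ⇒ ∈ W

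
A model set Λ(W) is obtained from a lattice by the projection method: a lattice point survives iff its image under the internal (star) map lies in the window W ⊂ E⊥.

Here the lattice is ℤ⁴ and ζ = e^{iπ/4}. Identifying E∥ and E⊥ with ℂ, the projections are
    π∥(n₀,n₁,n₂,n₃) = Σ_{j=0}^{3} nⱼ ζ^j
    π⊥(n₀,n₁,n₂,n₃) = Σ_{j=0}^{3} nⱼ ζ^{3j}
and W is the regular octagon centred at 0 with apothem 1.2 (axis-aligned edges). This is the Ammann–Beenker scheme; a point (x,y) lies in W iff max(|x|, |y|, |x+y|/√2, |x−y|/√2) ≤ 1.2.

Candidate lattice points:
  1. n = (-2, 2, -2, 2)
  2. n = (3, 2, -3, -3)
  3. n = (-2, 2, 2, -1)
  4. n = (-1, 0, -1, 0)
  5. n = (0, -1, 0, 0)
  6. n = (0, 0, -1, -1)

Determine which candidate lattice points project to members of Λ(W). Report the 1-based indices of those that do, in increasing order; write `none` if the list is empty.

5, 6

Internal map: ζ^{3j} for j=0..3 gives (1,0), (−√2/2,√2/2), (0,−1), (√2/2,√2/2).
#1 (-2, 2, -2, 2): internal (-2.000000, 4.828427); octagon support 4.828427 vs apothem 1.2 → ∉ W
#2 (3, 2, -3, -3): internal (-0.535534, 2.292893); octagon support 2.292893 vs apothem 1.2 → ∉ W
#3 (-2, 2, 2, -1): internal (-4.121320, -1.292893); octagon support 4.121320 vs apothem 1.2 → ∉ W
#4 (-1, 0, -1, 0): internal (-1.000000, 1.000000); octagon support 1.414214 vs apothem 1.2 → ∉ W
#5 (0, -1, 0, 0): internal (0.707107, -0.707107); octagon support 1.000000 vs apothem 1.2 → ∈ W
#6 (0, 0, -1, -1): internal (-0.707107, 0.292893); octagon support 0.707107 vs apothem 1.2 → ∈ W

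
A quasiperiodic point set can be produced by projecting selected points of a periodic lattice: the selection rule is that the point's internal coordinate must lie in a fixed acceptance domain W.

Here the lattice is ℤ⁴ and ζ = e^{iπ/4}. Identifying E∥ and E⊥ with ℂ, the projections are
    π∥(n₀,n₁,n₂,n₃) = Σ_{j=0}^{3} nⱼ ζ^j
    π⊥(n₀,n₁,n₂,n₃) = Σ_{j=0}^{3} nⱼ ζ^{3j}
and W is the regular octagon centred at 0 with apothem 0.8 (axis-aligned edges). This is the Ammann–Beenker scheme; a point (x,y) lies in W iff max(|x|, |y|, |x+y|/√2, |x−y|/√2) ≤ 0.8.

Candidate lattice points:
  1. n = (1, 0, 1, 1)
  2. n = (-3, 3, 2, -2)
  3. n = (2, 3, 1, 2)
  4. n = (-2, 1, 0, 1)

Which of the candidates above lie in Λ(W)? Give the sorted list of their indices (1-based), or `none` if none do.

π⊥(n) = n₀ + n₁ζ³ + n₂ζ⁶ + n₃ζ⁹ where ζ = e^{iπ/4}.
candidate 1: n = (1, 0, 1, 1) → π⊥ ≈ (+1.7071, -0.2929); max(|x|,|y|,|x±y|/√2) = 1.7071 > 0.8 ⇒ ∉ W
candidate 2: n = (-3, 3, 2, -2) → π⊥ ≈ (-6.5355, -1.2929); max(|x|,|y|,|x±y|/√2) = 6.5355 > 0.8 ⇒ ∉ W
candidate 3: n = (2, 3, 1, 2) → π⊥ ≈ (+1.2929, +2.5355); max(|x|,|y|,|x±y|/√2) = 2.7071 > 0.8 ⇒ ∉ W
candidate 4: n = (-2, 1, 0, 1) → π⊥ ≈ (-2.0000, +1.4142); max(|x|,|y|,|x±y|/√2) = 2.4142 > 0.8 ⇒ ∉ W

none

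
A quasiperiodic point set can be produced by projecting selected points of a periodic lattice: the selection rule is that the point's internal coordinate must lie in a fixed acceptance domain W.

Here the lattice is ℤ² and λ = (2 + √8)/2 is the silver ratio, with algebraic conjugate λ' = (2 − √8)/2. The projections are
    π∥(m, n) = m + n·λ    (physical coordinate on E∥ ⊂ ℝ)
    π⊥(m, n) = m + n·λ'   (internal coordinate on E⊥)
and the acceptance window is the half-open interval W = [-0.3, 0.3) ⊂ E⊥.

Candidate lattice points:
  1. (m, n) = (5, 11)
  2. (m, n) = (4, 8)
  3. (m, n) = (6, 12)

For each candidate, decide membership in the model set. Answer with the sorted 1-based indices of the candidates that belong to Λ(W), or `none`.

Compute λ' = (2−√8)/2 = -0.41421, so π⊥(m,n) = m -0.41421·n.
[1] lift (5,11): star map gives 0.44365; window check -0.3 ≤ 0.44365 < 0.3 is false → out
[2] lift (4,8): star map gives 0.68629; window check -0.3 ≤ 0.68629 < 0.3 is false → out
[3] lift (6,12): star map gives 1.02944; window check -0.3 ≤ 1.02944 < 0.3 is false → out

none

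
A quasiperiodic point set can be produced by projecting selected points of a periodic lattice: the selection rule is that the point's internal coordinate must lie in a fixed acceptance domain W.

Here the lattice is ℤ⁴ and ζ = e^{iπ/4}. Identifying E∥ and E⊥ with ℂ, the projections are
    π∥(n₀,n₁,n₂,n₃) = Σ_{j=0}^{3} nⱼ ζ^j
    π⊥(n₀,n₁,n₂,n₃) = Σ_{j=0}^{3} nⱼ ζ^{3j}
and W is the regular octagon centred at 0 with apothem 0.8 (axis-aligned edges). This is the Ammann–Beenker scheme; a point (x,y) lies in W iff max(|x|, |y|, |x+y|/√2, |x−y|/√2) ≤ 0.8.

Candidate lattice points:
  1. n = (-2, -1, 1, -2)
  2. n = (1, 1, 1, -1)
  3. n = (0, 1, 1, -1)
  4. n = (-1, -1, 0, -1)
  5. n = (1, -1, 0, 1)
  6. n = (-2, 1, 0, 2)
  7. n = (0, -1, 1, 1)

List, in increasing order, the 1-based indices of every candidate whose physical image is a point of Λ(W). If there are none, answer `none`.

none

Internal map: ζ^{3j} for j=0..3 gives (1,0), (−√2/2,√2/2), (0,−1), (√2/2,√2/2).
#1 (-2, -1, 1, -2): internal (-2.7071, -3.1213); octagon support 4.1213 vs apothem 0.8 → ∉ W
#2 (1, 1, 1, -1): internal (-0.4142, -1.0000); octagon support 1.0000 vs apothem 0.8 → ∉ W
#3 (0, 1, 1, -1): internal (-1.4142, -1.0000); octagon support 1.7071 vs apothem 0.8 → ∉ W
#4 (-1, -1, 0, -1): internal (-1.0000, -1.4142); octagon support 1.7071 vs apothem 0.8 → ∉ W
#5 (1, -1, 0, 1): internal (2.4142, 0.0000); octagon support 2.4142 vs apothem 0.8 → ∉ W
#6 (-2, 1, 0, 2): internal (-1.2929, 2.1213); octagon support 2.4142 vs apothem 0.8 → ∉ W
#7 (0, -1, 1, 1): internal (1.4142, -1.0000); octagon support 1.7071 vs apothem 0.8 → ∉ W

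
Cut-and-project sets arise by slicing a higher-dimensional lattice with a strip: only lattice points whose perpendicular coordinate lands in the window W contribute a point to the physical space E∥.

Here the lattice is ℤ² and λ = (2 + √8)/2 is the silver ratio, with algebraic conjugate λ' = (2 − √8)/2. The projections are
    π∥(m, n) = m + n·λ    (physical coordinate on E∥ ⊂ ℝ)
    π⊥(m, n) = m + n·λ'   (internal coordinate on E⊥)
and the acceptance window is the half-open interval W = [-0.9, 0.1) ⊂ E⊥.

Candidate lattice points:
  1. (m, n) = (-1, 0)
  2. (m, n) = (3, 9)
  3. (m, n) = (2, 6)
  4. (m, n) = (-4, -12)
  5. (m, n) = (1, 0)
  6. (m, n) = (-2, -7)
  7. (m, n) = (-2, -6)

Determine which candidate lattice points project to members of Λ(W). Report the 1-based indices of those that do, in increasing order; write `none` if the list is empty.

Compute λ' = (2−√8)/2 = -0.414214, so π⊥(m,n) = m -0.414214·n.
candidate 1: (m,n)=(-1,0) → π∥ = -1+0·λ ≈ -1.000000, π⊥ = -1+0·λ' ≈ -1.000000 ∉ [-0.9, 0.1) ⇒ out
candidate 2: (m,n)=(3,9) → π∥ = 3+9·λ ≈ 24.727922, π⊥ = 3+9·λ' ≈ -0.727922 ∈ [-0.9, 0.1) ⇒ IN Λ
candidate 3: (m,n)=(2,6) → π∥ = 2+6·λ ≈ 16.485281, π⊥ = 2+6·λ' ≈ -0.485281 ∈ [-0.9, 0.1) ⇒ IN Λ
candidate 4: (m,n)=(-4,-12) → π∥ = -4-12·λ ≈ -32.970563, π⊥ = -4-12·λ' ≈ 0.970563 ∉ [-0.9, 0.1) ⇒ out
candidate 5: (m,n)=(1,0) → π∥ = 1+0·λ ≈ 1.000000, π⊥ = 1+0·λ' ≈ 1.000000 ∉ [-0.9, 0.1) ⇒ out
candidate 6: (m,n)=(-2,-7) → π∥ = -2-7·λ ≈ -18.899495, π⊥ = -2-7·λ' ≈ 0.899495 ∉ [-0.9, 0.1) ⇒ out
candidate 7: (m,n)=(-2,-6) → π∥ = -2-6·λ ≈ -16.485281, π⊥ = -2-6·λ' ≈ 0.485281 ∉ [-0.9, 0.1) ⇒ out

2, 3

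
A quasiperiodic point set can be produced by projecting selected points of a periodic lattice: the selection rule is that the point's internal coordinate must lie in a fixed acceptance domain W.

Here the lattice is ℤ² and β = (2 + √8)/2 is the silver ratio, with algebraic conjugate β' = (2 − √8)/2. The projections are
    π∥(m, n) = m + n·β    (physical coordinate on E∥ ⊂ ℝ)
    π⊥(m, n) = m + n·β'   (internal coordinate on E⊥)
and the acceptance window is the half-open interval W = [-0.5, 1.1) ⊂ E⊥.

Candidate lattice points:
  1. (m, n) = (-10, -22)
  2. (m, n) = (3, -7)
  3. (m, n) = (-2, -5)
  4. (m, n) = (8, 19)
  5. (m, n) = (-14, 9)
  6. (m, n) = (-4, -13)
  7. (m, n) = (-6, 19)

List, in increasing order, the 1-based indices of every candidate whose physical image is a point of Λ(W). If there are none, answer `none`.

3, 4

Numerically β ≈ 2.41421 and β' = −1/β ≈ -0.41421.
#1 (-10,-22): internal coord -10 + (-22)·β' = -0.88730; -0.88730 ∉ [-0.5, 1.1) → out
#2 (3,-7): internal coord 3 + (-7)·β' = +5.89949; +5.89949 ∉ [-0.5, 1.1) → out
#3 (-2,-5): internal coord -2 + (-5)·β' = +0.07107; +0.07107 ∈ [-0.5, 1.1) → IN Λ
#4 (8,19): internal coord 8 + (19)·β' = +0.12994; +0.12994 ∈ [-0.5, 1.1) → IN Λ
#5 (-14,9): internal coord -14 + (9)·β' = -17.72792; -17.72792 ∉ [-0.5, 1.1) → out
#6 (-4,-13): internal coord -4 + (-13)·β' = +1.38478; +1.38478 ∉ [-0.5, 1.1) → out
#7 (-6,19): internal coord -6 + (19)·β' = -13.87006; -13.87006 ∉ [-0.5, 1.1) → out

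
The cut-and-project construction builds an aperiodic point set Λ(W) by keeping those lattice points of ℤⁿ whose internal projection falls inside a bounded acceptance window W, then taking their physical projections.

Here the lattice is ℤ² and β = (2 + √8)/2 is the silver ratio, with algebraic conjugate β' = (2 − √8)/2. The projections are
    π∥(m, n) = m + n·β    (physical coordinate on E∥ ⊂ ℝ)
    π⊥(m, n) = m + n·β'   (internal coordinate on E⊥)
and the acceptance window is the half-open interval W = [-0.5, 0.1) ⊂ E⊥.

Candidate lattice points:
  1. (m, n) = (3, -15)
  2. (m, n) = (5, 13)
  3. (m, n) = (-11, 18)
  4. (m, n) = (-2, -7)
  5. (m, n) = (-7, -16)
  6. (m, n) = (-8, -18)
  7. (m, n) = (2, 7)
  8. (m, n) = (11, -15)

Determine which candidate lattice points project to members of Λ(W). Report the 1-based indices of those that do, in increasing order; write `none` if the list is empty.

Compute β' = (2−√8)/2 = -0.414214, so π⊥(m,n) = m -0.414214·n.
#1 (3,-15): internal coord 3 + (-15)·β' = +9.213203; +9.213203 ∉ [-0.5, 0.1) → out
#2 (5,13): internal coord 5 + (13)·β' = -0.384776; -0.384776 ∈ [-0.5, 0.1) → IN Λ
#3 (-11,18): internal coord -11 + (18)·β' = -18.455844; -18.455844 ∉ [-0.5, 0.1) → out
#4 (-2,-7): internal coord -2 + (-7)·β' = +0.899495; +0.899495 ∉ [-0.5, 0.1) → out
#5 (-7,-16): internal coord -7 + (-16)·β' = -0.372583; -0.372583 ∈ [-0.5, 0.1) → IN Λ
#6 (-8,-18): internal coord -8 + (-18)·β' = -0.544156; -0.544156 ∉ [-0.5, 0.1) → out
#7 (2,7): internal coord 2 + (7)·β' = -0.899495; -0.899495 ∉ [-0.5, 0.1) → out
#8 (11,-15): internal coord 11 + (-15)·β' = +17.213203; +17.213203 ∉ [-0.5, 0.1) → out

2, 5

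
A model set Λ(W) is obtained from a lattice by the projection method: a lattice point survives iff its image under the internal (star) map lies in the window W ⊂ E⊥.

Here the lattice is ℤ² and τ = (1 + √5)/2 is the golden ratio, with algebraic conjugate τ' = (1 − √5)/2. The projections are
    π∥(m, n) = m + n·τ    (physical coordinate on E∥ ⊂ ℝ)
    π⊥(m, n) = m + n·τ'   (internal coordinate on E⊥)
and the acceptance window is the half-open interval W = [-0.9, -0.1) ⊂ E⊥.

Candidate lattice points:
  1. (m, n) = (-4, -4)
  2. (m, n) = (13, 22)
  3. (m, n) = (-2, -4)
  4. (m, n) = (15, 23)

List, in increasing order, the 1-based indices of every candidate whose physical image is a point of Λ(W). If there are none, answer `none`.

2

Numerically τ ≈ 1.6180 and τ' = −1/τ ≈ -0.6180.
[1] lift (-4,-4): star map gives -1.5279; window check -0.9 ≤ -1.5279 < -0.1 is false → out
[2] lift (13,22): star map gives -0.5967; window check -0.9 ≤ -0.5967 < -0.1 is true → IN Λ
[3] lift (-2,-4): star map gives 0.4721; window check -0.9 ≤ 0.4721 < -0.1 is false → out
[4] lift (15,23): star map gives 0.7852; window check -0.9 ≤ 0.7852 < -0.1 is false → out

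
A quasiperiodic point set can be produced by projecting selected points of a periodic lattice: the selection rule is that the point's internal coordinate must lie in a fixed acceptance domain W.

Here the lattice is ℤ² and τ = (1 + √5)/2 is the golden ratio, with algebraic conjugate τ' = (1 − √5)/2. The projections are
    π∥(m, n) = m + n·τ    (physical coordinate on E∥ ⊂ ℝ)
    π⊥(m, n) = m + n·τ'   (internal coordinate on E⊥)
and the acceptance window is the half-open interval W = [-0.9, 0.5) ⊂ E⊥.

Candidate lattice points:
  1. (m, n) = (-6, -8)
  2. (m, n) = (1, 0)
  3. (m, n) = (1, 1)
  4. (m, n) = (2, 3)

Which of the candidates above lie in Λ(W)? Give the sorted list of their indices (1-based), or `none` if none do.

τ' = (1−√5)/2 ≈ -0.6180.
[1] lift (-6,-8): star map gives -1.0557; window check -0.9 ≤ -1.0557 < 0.5 is false → out
[2] lift (1,0): star map gives 1.0000; window check -0.9 ≤ 1.0000 < 0.5 is false → out
[3] lift (1,1): star map gives 0.3820; window check -0.9 ≤ 0.3820 < 0.5 is true → IN Λ
[4] lift (2,3): star map gives 0.1459; window check -0.9 ≤ 0.1459 < 0.5 is true → IN Λ

3, 4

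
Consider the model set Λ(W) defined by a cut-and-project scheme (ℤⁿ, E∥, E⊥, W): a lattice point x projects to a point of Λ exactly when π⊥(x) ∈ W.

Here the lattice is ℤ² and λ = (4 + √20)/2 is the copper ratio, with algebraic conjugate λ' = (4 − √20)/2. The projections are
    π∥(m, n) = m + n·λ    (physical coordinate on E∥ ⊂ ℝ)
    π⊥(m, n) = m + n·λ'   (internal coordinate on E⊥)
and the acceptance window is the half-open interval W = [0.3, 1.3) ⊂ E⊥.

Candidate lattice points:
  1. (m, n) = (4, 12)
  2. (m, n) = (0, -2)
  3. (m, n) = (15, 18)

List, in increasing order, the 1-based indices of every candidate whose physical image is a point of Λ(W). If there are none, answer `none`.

Numerically λ ≈ 4.2361 and λ' = −1/λ ≈ -0.2361.
candidate 1: (m,n)=(4,12) → π∥ = 4+12·λ ≈ 54.8328, π⊥ = 4+12·λ' ≈ 1.1672 ∈ [0.3, 1.3) ⇒ IN Λ
candidate 2: (m,n)=(0,-2) → π∥ = 0-2·λ ≈ -8.4721, π⊥ = 0-2·λ' ≈ 0.4721 ∈ [0.3, 1.3) ⇒ IN Λ
candidate 3: (m,n)=(15,18) → π∥ = 15+18·λ ≈ 91.2492, π⊥ = 15+18·λ' ≈ 10.7508 ∉ [0.3, 1.3) ⇒ out

1, 2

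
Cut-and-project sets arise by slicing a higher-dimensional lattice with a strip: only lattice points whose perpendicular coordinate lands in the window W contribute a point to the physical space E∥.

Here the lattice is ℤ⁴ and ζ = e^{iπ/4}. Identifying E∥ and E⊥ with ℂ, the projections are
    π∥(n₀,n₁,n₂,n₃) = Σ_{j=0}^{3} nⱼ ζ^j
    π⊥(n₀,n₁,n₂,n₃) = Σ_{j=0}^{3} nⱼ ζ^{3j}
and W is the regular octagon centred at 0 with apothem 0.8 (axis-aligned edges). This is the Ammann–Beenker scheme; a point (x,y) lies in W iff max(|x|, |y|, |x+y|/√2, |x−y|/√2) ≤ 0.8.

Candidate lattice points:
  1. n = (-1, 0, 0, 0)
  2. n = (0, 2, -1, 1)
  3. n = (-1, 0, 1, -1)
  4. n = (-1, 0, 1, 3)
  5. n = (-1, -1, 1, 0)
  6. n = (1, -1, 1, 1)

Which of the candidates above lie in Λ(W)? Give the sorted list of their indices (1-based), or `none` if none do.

none

With ζ = e^{iπ/4} the internal vectors are ζ^0,ζ^3,ζ^6,ζ^9.
#1 (-1, 0, 0, 0): internal (-1.000000, 0.000000); octagon support 1.000000 vs apothem 0.8 → ∉ W
#2 (0, 2, -1, 1): internal (-0.707107, 3.121320); octagon support 3.121320 vs apothem 0.8 → ∉ W
#3 (-1, 0, 1, -1): internal (-1.707107, -1.707107); octagon support 2.414214 vs apothem 0.8 → ∉ W
#4 (-1, 0, 1, 3): internal (1.121320, 1.121320); octagon support 1.585786 vs apothem 0.8 → ∉ W
#5 (-1, -1, 1, 0): internal (-0.292893, -1.707107); octagon support 1.707107 vs apothem 0.8 → ∉ W
#6 (1, -1, 1, 1): internal (2.414214, -1.000000); octagon support 2.414214 vs apothem 0.8 → ∉ W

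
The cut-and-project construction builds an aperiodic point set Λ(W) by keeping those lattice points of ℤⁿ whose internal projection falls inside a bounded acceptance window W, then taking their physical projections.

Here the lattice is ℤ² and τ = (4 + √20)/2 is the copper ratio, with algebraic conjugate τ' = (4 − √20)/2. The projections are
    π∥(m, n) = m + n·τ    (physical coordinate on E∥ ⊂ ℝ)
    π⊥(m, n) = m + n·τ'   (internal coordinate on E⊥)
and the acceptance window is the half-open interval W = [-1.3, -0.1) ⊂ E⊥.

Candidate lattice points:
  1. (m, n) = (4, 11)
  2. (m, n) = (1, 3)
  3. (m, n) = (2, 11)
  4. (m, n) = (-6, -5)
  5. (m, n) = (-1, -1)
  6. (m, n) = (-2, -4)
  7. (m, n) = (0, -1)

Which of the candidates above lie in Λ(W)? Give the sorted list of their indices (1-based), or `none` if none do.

3, 5, 6

τ' = (4−√20)/2 ≈ -0.23607.
#1 (4,11): internal coord 4 + (11)·τ' = +1.40325; +1.40325 ∉ [-1.3, -0.1) → out
#2 (1,3): internal coord 1 + (3)·τ' = +0.29180; +0.29180 ∉ [-1.3, -0.1) → out
#3 (2,11): internal coord 2 + (11)·τ' = -0.59675; -0.59675 ∈ [-1.3, -0.1) → IN Λ
#4 (-6,-5): internal coord -6 + (-5)·τ' = -4.81966; -4.81966 ∉ [-1.3, -0.1) → out
#5 (-1,-1): internal coord -1 + (-1)·τ' = -0.76393; -0.76393 ∈ [-1.3, -0.1) → IN Λ
#6 (-2,-4): internal coord -2 + (-4)·τ' = -1.05573; -1.05573 ∈ [-1.3, -0.1) → IN Λ
#7 (0,-1): internal coord 0 + (-1)·τ' = +0.23607; +0.23607 ∉ [-1.3, -0.1) → out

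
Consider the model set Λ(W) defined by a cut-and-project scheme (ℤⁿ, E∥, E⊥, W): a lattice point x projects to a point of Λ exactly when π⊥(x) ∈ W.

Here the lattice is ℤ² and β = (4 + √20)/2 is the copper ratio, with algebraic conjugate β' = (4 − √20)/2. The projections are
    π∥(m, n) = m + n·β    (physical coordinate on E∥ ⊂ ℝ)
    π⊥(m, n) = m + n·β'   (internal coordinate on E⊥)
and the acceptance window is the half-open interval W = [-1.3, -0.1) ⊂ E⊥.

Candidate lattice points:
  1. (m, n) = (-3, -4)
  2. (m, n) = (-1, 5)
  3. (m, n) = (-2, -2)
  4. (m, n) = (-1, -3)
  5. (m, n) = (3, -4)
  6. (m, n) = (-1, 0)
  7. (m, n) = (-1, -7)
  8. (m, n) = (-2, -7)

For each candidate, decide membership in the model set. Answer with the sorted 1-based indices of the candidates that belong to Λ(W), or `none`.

4, 6, 8

β' = (4−√20)/2 ≈ -0.2361.
candidate 1: (m,n)=(-3,-4) → π∥ = -3-4·β ≈ -19.9443, π⊥ = -3-4·β' ≈ -2.0557 ∉ [-1.3, -0.1) ⇒ out
candidate 2: (m,n)=(-1,5) → π∥ = -1+5·β ≈ 20.1803, π⊥ = -1+5·β' ≈ -2.1803 ∉ [-1.3, -0.1) ⇒ out
candidate 3: (m,n)=(-2,-2) → π∥ = -2-2·β ≈ -10.4721, π⊥ = -2-2·β' ≈ -1.5279 ∉ [-1.3, -0.1) ⇒ out
candidate 4: (m,n)=(-1,-3) → π∥ = -1-3·β ≈ -13.7082, π⊥ = -1-3·β' ≈ -0.2918 ∈ [-1.3, -0.1) ⇒ IN Λ
candidate 5: (m,n)=(3,-4) → π∥ = 3-4·β ≈ -13.9443, π⊥ = 3-4·β' ≈ 3.9443 ∉ [-1.3, -0.1) ⇒ out
candidate 6: (m,n)=(-1,0) → π∥ = -1+0·β ≈ -1.0000, π⊥ = -1+0·β' ≈ -1.0000 ∈ [-1.3, -0.1) ⇒ IN Λ
candidate 7: (m,n)=(-1,-7) → π∥ = -1-7·β ≈ -30.6525, π⊥ = -1-7·β' ≈ 0.6525 ∉ [-1.3, -0.1) ⇒ out
candidate 8: (m,n)=(-2,-7) → π∥ = -2-7·β ≈ -31.6525, π⊥ = -2-7·β' ≈ -0.3475 ∈ [-1.3, -0.1) ⇒ IN Λ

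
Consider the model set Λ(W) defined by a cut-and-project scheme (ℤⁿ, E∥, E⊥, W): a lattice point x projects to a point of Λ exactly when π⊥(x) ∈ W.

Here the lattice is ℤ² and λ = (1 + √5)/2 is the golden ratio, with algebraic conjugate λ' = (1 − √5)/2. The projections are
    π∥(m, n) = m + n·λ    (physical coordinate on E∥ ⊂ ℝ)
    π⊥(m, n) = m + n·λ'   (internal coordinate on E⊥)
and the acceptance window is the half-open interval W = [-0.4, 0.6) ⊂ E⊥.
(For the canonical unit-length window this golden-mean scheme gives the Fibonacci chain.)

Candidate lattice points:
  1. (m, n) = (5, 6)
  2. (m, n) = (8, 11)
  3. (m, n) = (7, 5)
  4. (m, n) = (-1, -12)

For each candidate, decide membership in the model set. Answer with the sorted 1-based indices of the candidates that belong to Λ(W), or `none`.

λ' = (1−√5)/2 ≈ -0.6180.
#1 (5,6): internal coord 5 + (6)·λ' = +1.2918; +1.2918 ∉ [-0.4, 0.6) → out
#2 (8,11): internal coord 8 + (11)·λ' = +1.2016; +1.2016 ∉ [-0.4, 0.6) → out
#3 (7,5): internal coord 7 + (5)·λ' = +3.9098; +3.9098 ∉ [-0.4, 0.6) → out
#4 (-1,-12): internal coord -1 + (-12)·λ' = +6.4164; +6.4164 ∉ [-0.4, 0.6) → out

none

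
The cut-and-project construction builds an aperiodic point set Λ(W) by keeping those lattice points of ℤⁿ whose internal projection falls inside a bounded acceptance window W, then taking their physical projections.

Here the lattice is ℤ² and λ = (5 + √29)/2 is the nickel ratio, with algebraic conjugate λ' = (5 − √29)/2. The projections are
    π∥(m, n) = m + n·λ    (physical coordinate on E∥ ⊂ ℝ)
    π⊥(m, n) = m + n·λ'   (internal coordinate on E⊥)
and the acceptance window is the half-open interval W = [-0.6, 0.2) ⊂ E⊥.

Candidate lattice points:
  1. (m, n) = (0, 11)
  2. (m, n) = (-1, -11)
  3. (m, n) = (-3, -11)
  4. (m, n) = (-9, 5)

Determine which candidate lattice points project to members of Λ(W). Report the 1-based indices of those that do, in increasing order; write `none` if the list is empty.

none

Numerically λ ≈ 5.192582 and λ' = −1/λ ≈ -0.192582.
#1 (0,11): internal coord 0 + (11)·λ' = -2.118406; -2.118406 ∉ [-0.6, 0.2) → out
#2 (-1,-11): internal coord -1 + (-11)·λ' = +1.118406; +1.118406 ∉ [-0.6, 0.2) → out
#3 (-3,-11): internal coord -3 + (-11)·λ' = -0.881594; -0.881594 ∉ [-0.6, 0.2) → out
#4 (-9,5): internal coord -9 + (5)·λ' = -9.962912; -9.962912 ∉ [-0.6, 0.2) → out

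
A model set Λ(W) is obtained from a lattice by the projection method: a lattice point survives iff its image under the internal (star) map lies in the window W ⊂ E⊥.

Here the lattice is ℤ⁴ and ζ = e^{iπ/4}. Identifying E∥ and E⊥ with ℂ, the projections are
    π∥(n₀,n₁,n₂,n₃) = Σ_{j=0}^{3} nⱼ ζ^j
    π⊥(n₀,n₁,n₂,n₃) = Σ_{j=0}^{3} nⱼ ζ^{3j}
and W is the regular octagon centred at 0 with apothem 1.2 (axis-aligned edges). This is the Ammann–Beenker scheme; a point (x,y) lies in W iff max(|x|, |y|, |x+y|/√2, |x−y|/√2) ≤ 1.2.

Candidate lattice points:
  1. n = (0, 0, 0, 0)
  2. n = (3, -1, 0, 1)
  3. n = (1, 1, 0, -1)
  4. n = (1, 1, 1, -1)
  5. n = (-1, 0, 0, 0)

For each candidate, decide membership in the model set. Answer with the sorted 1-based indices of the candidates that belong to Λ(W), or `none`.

Internal map: ζ^{3j} for j=0..3 gives (1,0), (−√2/2,√2/2), (0,−1), (√2/2,√2/2).
candidate 1: n = (0, 0, 0, 0) → π⊥ ≈ (+0.0000, +0.0000); max(|x|,|y|,|x±y|/√2) = 0.0000 ≤ 1.2 ⇒ ∈ W
candidate 2: n = (3, -1, 0, 1) → π⊥ ≈ (+4.4142, +0.0000); max(|x|,|y|,|x±y|/√2) = 4.4142 > 1.2 ⇒ ∉ W
candidate 3: n = (1, 1, 0, -1) → π⊥ ≈ (-0.4142, +0.0000); max(|x|,|y|,|x±y|/√2) = 0.4142 ≤ 1.2 ⇒ ∈ W
candidate 4: n = (1, 1, 1, -1) → π⊥ ≈ (-0.4142, -1.0000); max(|x|,|y|,|x±y|/√2) = 1.0000 ≤ 1.2 ⇒ ∈ W
candidate 5: n = (-1, 0, 0, 0) → π⊥ ≈ (-1.0000, +0.0000); max(|x|,|y|,|x±y|/√2) = 1.0000 ≤ 1.2 ⇒ ∈ W

1, 3, 4, 5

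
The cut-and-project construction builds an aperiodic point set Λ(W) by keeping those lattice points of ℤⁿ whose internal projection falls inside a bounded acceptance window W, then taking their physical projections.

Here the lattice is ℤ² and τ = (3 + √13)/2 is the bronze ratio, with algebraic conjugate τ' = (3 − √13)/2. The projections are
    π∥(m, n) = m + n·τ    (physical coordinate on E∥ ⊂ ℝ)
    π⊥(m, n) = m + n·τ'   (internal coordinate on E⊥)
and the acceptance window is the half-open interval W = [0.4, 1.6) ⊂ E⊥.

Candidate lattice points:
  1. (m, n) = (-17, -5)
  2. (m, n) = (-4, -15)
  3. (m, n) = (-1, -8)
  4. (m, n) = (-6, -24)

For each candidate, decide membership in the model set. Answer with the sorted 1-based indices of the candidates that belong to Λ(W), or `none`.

Numerically τ ≈ 3.3028 and τ' = −1/τ ≈ -0.3028.
candidate 1: (m,n)=(-17,-5) → π∥ = -17-5·τ ≈ -33.5139, π⊥ = -17-5·τ' ≈ -15.4861 ∉ [0.4, 1.6) ⇒ out
candidate 2: (m,n)=(-4,-15) → π∥ = -4-15·τ ≈ -53.5416, π⊥ = -4-15·τ' ≈ 0.5416 ∈ [0.4, 1.6) ⇒ IN Λ
candidate 3: (m,n)=(-1,-8) → π∥ = -1-8·τ ≈ -27.4222, π⊥ = -1-8·τ' ≈ 1.4222 ∈ [0.4, 1.6) ⇒ IN Λ
candidate 4: (m,n)=(-6,-24) → π∥ = -6-24·τ ≈ -85.2666, π⊥ = -6-24·τ' ≈ 1.2666 ∈ [0.4, 1.6) ⇒ IN Λ

2, 3, 4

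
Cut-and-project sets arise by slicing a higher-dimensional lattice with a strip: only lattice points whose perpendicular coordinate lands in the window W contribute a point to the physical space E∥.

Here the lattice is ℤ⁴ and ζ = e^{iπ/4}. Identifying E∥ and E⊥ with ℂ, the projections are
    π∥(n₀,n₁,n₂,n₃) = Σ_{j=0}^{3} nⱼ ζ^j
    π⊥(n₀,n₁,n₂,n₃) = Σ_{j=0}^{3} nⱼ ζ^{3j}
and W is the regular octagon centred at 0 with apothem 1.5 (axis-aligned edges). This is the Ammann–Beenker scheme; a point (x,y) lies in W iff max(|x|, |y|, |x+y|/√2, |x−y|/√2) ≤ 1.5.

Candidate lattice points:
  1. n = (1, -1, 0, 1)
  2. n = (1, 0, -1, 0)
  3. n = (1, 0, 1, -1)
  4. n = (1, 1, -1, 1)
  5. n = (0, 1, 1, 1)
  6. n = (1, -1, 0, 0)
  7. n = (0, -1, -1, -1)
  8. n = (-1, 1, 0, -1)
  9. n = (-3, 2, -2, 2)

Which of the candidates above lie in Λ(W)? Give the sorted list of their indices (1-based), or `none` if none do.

2, 5, 7

Internal map: ζ^{3j} for j=0..3 gives (1,0), (−√2/2,√2/2), (0,−1), (√2/2,√2/2).
candidate 1: n = (1, -1, 0, 1) → π⊥ ≈ (+2.414214, +0.000000); max(|x|,|y|,|x±y|/√2) = 2.414214 > 1.5 ⇒ ∉ W
candidate 2: n = (1, 0, -1, 0) → π⊥ ≈ (+1.000000, +1.000000); max(|x|,|y|,|x±y|/√2) = 1.414214 ≤ 1.5 ⇒ ∈ W
candidate 3: n = (1, 0, 1, -1) → π⊥ ≈ (+0.292893, -1.707107); max(|x|,|y|,|x±y|/√2) = 1.707107 > 1.5 ⇒ ∉ W
candidate 4: n = (1, 1, -1, 1) → π⊥ ≈ (+1.000000, +2.414214); max(|x|,|y|,|x±y|/√2) = 2.414214 > 1.5 ⇒ ∉ W
candidate 5: n = (0, 1, 1, 1) → π⊥ ≈ (+0.000000, +0.414214); max(|x|,|y|,|x±y|/√2) = 0.414214 ≤ 1.5 ⇒ ∈ W
candidate 6: n = (1, -1, 0, 0) → π⊥ ≈ (+1.707107, -0.707107); max(|x|,|y|,|x±y|/√2) = 1.707107 > 1.5 ⇒ ∉ W
candidate 7: n = (0, -1, -1, -1) → π⊥ ≈ (+0.000000, -0.414214); max(|x|,|y|,|x±y|/√2) = 0.414214 ≤ 1.5 ⇒ ∈ W
candidate 8: n = (-1, 1, 0, -1) → π⊥ ≈ (-2.414214, +0.000000); max(|x|,|y|,|x±y|/√2) = 2.414214 > 1.5 ⇒ ∉ W
candidate 9: n = (-3, 2, -2, 2) → π⊥ ≈ (-3.000000, +4.828427); max(|x|,|y|,|x±y|/√2) = 5.535534 > 1.5 ⇒ ∉ W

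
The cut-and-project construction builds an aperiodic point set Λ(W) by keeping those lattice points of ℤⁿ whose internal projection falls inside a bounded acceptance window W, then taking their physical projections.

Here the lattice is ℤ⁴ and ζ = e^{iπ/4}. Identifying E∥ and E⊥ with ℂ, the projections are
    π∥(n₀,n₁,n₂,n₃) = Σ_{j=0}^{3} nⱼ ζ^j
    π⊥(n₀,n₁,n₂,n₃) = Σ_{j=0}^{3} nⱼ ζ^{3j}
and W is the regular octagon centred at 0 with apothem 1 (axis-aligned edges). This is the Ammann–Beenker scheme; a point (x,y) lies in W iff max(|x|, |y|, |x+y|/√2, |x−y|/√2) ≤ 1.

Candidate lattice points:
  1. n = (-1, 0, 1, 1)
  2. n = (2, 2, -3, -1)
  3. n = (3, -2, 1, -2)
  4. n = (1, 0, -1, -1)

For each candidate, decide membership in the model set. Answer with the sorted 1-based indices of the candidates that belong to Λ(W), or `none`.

With ζ = e^{iπ/4} the internal vectors are ζ^0,ζ^3,ζ^6,ζ^9.
candidate 1: n = (-1, 0, 1, 1) → π⊥ ≈ (-0.29289, -0.29289); max(|x|,|y|,|x±y|/√2) = 0.41421 ≤ 1 ⇒ ∈ W
candidate 2: n = (2, 2, -3, -1) → π⊥ ≈ (-0.12132, +3.70711); max(|x|,|y|,|x±y|/√2) = 3.70711 > 1 ⇒ ∉ W
candidate 3: n = (3, -2, 1, -2) → π⊥ ≈ (+3.00000, -3.82843); max(|x|,|y|,|x±y|/√2) = 4.82843 > 1 ⇒ ∉ W
candidate 4: n = (1, 0, -1, -1) → π⊥ ≈ (+0.29289, +0.29289); max(|x|,|y|,|x±y|/√2) = 0.41421 ≤ 1 ⇒ ∈ W

1, 4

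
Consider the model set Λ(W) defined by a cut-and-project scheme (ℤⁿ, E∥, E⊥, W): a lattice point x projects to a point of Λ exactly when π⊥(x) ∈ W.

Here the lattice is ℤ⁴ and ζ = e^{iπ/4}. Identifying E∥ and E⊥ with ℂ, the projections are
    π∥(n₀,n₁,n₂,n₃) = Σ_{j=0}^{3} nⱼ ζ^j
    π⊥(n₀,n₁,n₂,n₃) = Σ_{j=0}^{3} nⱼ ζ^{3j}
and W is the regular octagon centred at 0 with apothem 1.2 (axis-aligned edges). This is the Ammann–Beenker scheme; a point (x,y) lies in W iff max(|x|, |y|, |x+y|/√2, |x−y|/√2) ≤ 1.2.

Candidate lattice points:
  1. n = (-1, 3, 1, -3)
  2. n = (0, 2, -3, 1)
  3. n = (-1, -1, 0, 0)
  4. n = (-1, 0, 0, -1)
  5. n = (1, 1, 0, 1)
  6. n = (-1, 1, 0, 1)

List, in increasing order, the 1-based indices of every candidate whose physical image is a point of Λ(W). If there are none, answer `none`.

3

π⊥(n) = n₀ + n₁ζ³ + n₂ζ⁶ + n₃ζ⁹ where ζ = e^{iπ/4}.
candidate 1: n = (-1, 3, 1, -3) → π⊥ ≈ (-5.24264, -1.00000); max(|x|,|y|,|x±y|/√2) = 5.24264 > 1.2 ⇒ ∉ W
candidate 2: n = (0, 2, -3, 1) → π⊥ ≈ (-0.70711, +5.12132); max(|x|,|y|,|x±y|/√2) = 5.12132 > 1.2 ⇒ ∉ W
candidate 3: n = (-1, -1, 0, 0) → π⊥ ≈ (-0.29289, -0.70711); max(|x|,|y|,|x±y|/√2) = 0.70711 ≤ 1.2 ⇒ ∈ W
candidate 4: n = (-1, 0, 0, -1) → π⊥ ≈ (-1.70711, -0.70711); max(|x|,|y|,|x±y|/√2) = 1.70711 > 1.2 ⇒ ∉ W
candidate 5: n = (1, 1, 0, 1) → π⊥ ≈ (+1.00000, +1.41421); max(|x|,|y|,|x±y|/√2) = 1.70711 > 1.2 ⇒ ∉ W
candidate 6: n = (-1, 1, 0, 1) → π⊥ ≈ (-1.00000, +1.41421); max(|x|,|y|,|x±y|/√2) = 1.70711 > 1.2 ⇒ ∉ W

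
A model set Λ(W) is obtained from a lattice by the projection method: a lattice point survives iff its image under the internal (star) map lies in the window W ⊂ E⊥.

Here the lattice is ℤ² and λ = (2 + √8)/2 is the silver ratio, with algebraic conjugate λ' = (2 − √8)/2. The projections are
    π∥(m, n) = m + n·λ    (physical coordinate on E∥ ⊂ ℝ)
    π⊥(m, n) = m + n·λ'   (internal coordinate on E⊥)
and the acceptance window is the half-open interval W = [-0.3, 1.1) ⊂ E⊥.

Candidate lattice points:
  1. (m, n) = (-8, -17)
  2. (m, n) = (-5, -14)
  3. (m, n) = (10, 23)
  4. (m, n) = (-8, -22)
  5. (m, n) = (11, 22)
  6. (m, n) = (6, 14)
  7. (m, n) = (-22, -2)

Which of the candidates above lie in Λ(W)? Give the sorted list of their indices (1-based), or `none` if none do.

2, 3, 6

Compute λ' = (2−√8)/2 = -0.4142, so π⊥(m,n) = m -0.4142·n.
candidate 1: (m,n)=(-8,-17) → π∥ = -8-17·λ ≈ -49.0416, π⊥ = -8-17·λ' ≈ -0.9584 ∉ [-0.3, 1.1) ⇒ out
candidate 2: (m,n)=(-5,-14) → π∥ = -5-14·λ ≈ -38.7990, π⊥ = -5-14·λ' ≈ 0.7990 ∈ [-0.3, 1.1) ⇒ IN Λ
candidate 3: (m,n)=(10,23) → π∥ = 10+23·λ ≈ 65.5269, π⊥ = 10+23·λ' ≈ 0.4731 ∈ [-0.3, 1.1) ⇒ IN Λ
candidate 4: (m,n)=(-8,-22) → π∥ = -8-22·λ ≈ -61.1127, π⊥ = -8-22·λ' ≈ 1.1127 ∉ [-0.3, 1.1) ⇒ out
candidate 5: (m,n)=(11,22) → π∥ = 11+22·λ ≈ 64.1127, π⊥ = 11+22·λ' ≈ 1.8873 ∉ [-0.3, 1.1) ⇒ out
candidate 6: (m,n)=(6,14) → π∥ = 6+14·λ ≈ 39.7990, π⊥ = 6+14·λ' ≈ 0.2010 ∈ [-0.3, 1.1) ⇒ IN Λ
candidate 7: (m,n)=(-22,-2) → π∥ = -22-2·λ ≈ -26.8284, π⊥ = -22-2·λ' ≈ -21.1716 ∉ [-0.3, 1.1) ⇒ out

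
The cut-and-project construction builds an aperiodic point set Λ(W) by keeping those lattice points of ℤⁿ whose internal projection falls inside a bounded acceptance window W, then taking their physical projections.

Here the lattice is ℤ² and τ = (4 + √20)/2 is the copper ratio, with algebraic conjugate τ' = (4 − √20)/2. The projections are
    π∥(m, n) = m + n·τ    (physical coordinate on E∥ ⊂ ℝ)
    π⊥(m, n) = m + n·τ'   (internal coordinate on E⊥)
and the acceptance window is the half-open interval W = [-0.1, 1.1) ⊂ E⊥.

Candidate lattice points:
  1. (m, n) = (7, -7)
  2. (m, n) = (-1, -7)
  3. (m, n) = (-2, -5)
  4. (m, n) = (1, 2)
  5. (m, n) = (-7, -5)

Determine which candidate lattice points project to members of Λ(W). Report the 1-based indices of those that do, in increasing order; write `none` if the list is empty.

2, 4

τ' = (4−√20)/2 ≈ -0.23607.
#1 (7,-7): internal coord 7 + (-7)·τ' = +8.65248; +8.65248 ∉ [-0.1, 1.1) → out
#2 (-1,-7): internal coord -1 + (-7)·τ' = +0.65248; +0.65248 ∈ [-0.1, 1.1) → IN Λ
#3 (-2,-5): internal coord -2 + (-5)·τ' = -0.81966; -0.81966 ∉ [-0.1, 1.1) → out
#4 (1,2): internal coord 1 + (2)·τ' = +0.52786; +0.52786 ∈ [-0.1, 1.1) → IN Λ
#5 (-7,-5): internal coord -7 + (-5)·τ' = -5.81966; -5.81966 ∉ [-0.1, 1.1) → out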